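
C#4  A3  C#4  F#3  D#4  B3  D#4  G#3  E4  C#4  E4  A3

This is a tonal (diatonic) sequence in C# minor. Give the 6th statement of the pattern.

A4 F#4 A4 D#4

The 4-note cells begin on C#4, D#4, E4 — each up a 2nd from the last.
Continuing the starts: F#4 → G#4 → A4.
So cell 6 is A4 F#4 A4 D#4.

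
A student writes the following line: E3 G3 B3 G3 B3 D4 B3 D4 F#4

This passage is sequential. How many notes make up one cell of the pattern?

3

There are 9 notes; a 3-note unit gives 3 cells:
E3 G3 B3 | G3 B3 D4 | B3 D4 F#4
Each cell is the previous one up a 3rd — so the unit is 3 notes.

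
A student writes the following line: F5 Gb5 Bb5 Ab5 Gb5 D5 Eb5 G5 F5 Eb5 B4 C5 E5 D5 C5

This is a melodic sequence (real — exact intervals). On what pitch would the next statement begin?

G#4

The 5-note cells begin on F5, D5, B4 — each down a 3rd from the last.
One more step down a 3rd gives G#4.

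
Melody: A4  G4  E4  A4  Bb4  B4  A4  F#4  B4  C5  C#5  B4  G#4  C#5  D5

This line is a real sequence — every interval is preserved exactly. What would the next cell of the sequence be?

D#5 C#5 A#4 D#5 E5

Unit = 5 notes; the statements start on A4, B4, C#5, moving up a 2nd each time.
So cell 4 is D#5 C#5 A#4 D#5 E5.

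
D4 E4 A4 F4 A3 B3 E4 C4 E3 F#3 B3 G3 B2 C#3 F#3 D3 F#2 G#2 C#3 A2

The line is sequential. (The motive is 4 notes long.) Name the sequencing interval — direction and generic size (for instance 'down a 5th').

With a 4-note motive the entries are D4, A3, E3, B2, F#2, each down a 4th from the previous.
D4 to A3 is down a 4th.

down a 4th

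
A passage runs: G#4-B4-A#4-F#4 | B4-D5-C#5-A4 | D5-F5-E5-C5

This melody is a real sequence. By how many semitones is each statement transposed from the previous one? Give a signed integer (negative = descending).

3

The 4-note cells begin on G#4, B4, D5 — each up a 3rd from the last.
Counting half-steps from G#4 to B4: 3.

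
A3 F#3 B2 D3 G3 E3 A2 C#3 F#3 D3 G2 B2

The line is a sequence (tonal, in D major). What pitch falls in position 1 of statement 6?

The unit is 4 notes. Position-1 pitches of the 3 shown cells: A3, G3, F#3.
Each moves down a 2nd. Continuing: E3 → D3 → C#3.

C#3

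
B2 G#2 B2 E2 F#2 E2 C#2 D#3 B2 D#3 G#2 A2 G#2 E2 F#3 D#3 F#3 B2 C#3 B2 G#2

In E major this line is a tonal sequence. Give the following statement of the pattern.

A3 F#3 A3 D#3 E3 D#3 B2

With a 7-note motive the entries are B2, D#3, F#3, each up a 3rd from the previous.
From A3 the diatonic shape gives A3 F#3 A3 D#3 E3 D#3 B2.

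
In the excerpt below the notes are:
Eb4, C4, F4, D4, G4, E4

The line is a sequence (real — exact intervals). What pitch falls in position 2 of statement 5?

Grouping in 2s, the 2nd note of each cell is C4, D4, E4.
Each moves up a 2nd. Continuing: F#4 → G#4.

G#4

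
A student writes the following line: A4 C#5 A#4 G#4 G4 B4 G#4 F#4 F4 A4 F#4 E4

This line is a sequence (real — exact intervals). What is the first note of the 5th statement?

Taking 4-note groups, the heads are A4, G4, F4: the pattern moves down a 2nd.
Continuing: Eb4 → Db4. Statement 5 starts on Db4.

Db4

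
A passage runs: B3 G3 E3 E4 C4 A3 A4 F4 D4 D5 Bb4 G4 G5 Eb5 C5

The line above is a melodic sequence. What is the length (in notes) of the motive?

3

15 notes total. Splitting into 5 groups of 3:
B3 G3 E3 | E4 C4 A3 | A4 F4 D4 | D5 Bb4 G4 | G5 Eb5 C5
That's a consistent up a 4th shift per cell, and no other grouping gives one.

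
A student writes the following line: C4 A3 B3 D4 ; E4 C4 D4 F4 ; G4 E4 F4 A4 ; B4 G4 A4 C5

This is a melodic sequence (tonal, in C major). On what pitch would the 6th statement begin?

F5

Unit = 4 notes; the statements start on C4, E4, G4, B4, moving up a 3rd each time.
Extending the heads up a 3rd: D5 → F5.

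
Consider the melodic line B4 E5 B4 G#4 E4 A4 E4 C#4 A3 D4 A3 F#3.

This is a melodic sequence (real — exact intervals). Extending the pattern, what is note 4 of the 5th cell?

With 4-note cells, note 4 of each statement runs G#4, C#4, F#3.
Extending down a 5th: B2 → E2.

E2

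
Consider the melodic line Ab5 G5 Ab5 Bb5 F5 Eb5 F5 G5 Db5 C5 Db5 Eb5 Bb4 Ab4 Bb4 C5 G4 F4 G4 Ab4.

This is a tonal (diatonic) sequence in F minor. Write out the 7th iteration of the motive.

The 4-note cells begin on Ab5, F5, Db5, Bb4, G4 — each down a 3rd from the last.
Extending down a 3rd: Eb4 → C4.
Statement 7 starts on C4 and keeps the same diatonic contour: C4 Bb3 C4 Db4.

C4 Bb3 C4 Db4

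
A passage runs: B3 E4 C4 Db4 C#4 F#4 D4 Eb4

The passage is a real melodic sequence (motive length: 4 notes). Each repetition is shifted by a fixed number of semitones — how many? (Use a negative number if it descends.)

2

Unit = 4 notes; the statements start on B3, C#4, moving up a 2nd each time.
B3→C#4 is 61 − 59 = 2 semitones.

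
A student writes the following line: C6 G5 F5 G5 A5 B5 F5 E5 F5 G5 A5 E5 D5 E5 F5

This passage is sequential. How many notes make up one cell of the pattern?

There are 15 notes; a 5-note unit gives 3 cells:
C6 G5 F5 G5 A5 | B5 F5 E5 F5 G5 | A5 E5 D5 E5 F5
Each cell is the previous one down a 2nd — so the unit is 5 notes.

5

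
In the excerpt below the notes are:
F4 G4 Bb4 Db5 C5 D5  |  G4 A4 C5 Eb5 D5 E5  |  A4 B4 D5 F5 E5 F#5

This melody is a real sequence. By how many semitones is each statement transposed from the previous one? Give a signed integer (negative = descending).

With a 6-note motive the entries are F4, G4, A4, each up a 2nd from the previous.
F4→G4 is 67 − 65 = 2 semitones.

2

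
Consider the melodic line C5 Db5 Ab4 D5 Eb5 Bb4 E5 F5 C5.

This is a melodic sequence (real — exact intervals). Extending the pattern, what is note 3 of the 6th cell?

The unit is 3 notes. Position-3 pitches of the 3 shown cells: Ab4, Bb4, C5.
Extending up a 2nd: D5 → E5 → F#5.

F#5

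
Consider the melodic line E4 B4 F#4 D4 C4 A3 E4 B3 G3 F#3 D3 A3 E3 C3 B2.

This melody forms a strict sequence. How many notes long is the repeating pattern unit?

5

15 notes total. Splitting into 3 groups of 5:
E4 B4 F#4 D4 C4 | A3 E4 B3 G3 F#3 | D3 A3 E3 C3 B2
That's a consistent down a 5th shift per cell, and no other grouping gives one.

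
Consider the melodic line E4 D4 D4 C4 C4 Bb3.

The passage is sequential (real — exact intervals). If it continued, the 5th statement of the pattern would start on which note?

Ab3

Unit = 2 notes; the statements start on E4, D4, C4, moving down a 2nd each time.
Continuing: Bb3 → Ab3. Statement 5 starts on Ab3.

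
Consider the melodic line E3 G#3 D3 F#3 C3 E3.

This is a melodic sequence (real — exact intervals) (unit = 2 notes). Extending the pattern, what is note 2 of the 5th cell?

C3

Grouping in 2s, the 2nd note of each cell is G#3, F#3, E3.
Extending down a 2nd: D3 → C3.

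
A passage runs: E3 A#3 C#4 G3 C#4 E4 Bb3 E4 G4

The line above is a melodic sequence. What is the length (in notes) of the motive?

Try groups of 3 (3 cells in 9 notes):
E3 A#3 C#4 | G3 C#4 E4 | Bb3 E4 G4
Every group is a transposition up a 3rd of the one before; no shorter unit works.

3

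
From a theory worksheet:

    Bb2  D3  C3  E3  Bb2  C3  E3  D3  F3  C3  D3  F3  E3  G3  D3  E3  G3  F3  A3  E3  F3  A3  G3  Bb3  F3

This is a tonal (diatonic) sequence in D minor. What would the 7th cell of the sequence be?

A3 C4 Bb3 D4 A3

The 5-note cells begin on Bb2, C3, D3, E3, F3 — each up a 2nd from the last.
Carrying on: G3 → A3.
From A3 the diatonic shape gives A3 C4 Bb3 D4 A3.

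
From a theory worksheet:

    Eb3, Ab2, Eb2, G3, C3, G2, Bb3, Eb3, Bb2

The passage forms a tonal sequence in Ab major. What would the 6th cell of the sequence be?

Taking 3-note groups, the heads are Eb3, G3, Bb3: the pattern moves up a 3rd.
Continuing the starts: Db4 → F4 → Ab4.
Statement 6 starts on Ab4 and keeps the same diatonic contour: Ab4 Db4 Ab3.

Ab4 Db4 Ab3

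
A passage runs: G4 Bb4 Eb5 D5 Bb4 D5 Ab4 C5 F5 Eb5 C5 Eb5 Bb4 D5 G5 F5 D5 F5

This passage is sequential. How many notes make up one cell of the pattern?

6

There are 18 notes; a 6-note unit gives 3 cells:
G4 Bb4 Eb5 D5 Bb4 D5 | Ab4 C5 F5 Eb5 C5 Eb5 | Bb4 D5 G5 F5 D5 F5
Each cell is the previous one up a 2nd — so the unit is 6 notes.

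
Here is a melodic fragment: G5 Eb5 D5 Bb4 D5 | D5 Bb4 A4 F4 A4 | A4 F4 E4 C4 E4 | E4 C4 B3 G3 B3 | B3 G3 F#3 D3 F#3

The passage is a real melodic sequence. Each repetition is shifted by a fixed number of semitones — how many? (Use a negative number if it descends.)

-5

With a 5-note motive the entries are G5, D5, A4, E4, B3, each down a 4th from the previous.
Counting half-steps from G5 to D5: -5.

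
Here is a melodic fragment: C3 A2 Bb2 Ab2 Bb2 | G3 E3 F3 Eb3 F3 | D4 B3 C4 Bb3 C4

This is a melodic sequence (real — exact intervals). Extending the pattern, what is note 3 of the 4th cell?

Grouping in 5s, the 3rd note of each cell is Bb2, F3, C4.
From C4, up a 5th gives G4.

G4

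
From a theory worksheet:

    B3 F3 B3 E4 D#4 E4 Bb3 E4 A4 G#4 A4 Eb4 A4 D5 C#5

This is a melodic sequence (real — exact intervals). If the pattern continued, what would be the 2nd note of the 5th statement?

With 5-note cells, note 2 of each statement runs F3, Bb3, Eb4.
Each moves up a 4th. Continuing: Ab4 → Db5.

Db5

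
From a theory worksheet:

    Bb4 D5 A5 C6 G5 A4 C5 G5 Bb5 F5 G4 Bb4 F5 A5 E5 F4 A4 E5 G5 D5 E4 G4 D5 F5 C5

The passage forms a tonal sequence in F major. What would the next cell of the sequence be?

D4 F4 C5 E5 Bb4

Taking 5-note groups, the heads are Bb4, A4, G4, F4, E4: the pattern moves down a 2nd.
From D4 the diatonic shape gives D4 F4 C5 E5 Bb4.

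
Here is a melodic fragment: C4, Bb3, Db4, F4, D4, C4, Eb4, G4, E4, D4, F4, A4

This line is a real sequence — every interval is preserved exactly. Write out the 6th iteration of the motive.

A#4 G#4 B4 D#5

Unit = 4 notes; the statements start on C4, D4, E4, moving up a 2nd each time.
Extending up a 2nd: F#4 → G#4 → A#4.
So cell 6 is A#4 G#4 B4 D#5.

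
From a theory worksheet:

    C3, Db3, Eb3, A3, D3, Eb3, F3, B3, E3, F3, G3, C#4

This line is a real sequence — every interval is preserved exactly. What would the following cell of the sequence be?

F#3 G3 A3 D#4

Taking 4-note groups, the heads are C3, D3, E3: the pattern moves up a 2nd.
So cell 4 is F#3 G3 A3 D#4.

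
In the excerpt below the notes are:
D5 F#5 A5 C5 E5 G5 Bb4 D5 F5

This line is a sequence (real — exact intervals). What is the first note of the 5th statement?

With a 3-note motive the entries are D5, C5, Bb4, each down a 2nd from the previous.
Extending the heads down a 2nd: Ab4 → Gb4.

Gb4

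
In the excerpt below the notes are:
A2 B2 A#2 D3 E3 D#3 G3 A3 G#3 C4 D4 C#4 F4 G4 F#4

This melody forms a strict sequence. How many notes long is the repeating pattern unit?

There are 15 notes; a 3-note unit gives 5 cells:
A2 B2 A#2 | D3 E3 D#3 | G3 A3 G#3 | C4 D4 C#4 | F4 G4 F#4
Every group is a transposition up a 4th of the one before; no shorter unit works.

3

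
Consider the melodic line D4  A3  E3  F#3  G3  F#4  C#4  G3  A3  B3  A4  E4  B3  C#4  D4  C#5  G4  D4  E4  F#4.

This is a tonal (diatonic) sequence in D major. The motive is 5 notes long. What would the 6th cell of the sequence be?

G5 D5 A4 B4 C#5

Taking 5-note groups, the heads are D4, F#4, A4, C#5: the pattern moves up a 3rd.
Extending up a 3rd: E5 → G5.
So cell 6 is G5 D5 A4 B4 C#5.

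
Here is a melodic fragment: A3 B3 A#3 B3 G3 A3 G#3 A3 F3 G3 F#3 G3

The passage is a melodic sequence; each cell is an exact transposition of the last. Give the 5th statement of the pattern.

With a 4-note motive the entries are A3, G3, F3, each down a 2nd from the previous.
Continuing the starts: Eb3 → Db3.
Statement 5 starts on Db3 and keeps the same exact contour: Db3 Eb3 D3 Eb3.

Db3 Eb3 D3 Eb3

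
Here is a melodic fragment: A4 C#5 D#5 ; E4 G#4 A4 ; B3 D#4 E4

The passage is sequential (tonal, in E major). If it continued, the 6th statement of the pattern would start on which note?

The 3-note cells begin on A4, E4, B3 — each down a 4th from the last.
Extending the heads down a 4th: F#3 → C#3 → G#2.

G#2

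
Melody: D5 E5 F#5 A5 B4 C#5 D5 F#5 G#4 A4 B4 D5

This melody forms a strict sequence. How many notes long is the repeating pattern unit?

Try groups of 4 (3 cells in 12 notes):
D5 E5 F#5 A5 | B4 C#5 D5 F#5 | G#4 A4 B4 D5
That's a consistent down a 3rd shift per cell, and no other grouping gives one.

4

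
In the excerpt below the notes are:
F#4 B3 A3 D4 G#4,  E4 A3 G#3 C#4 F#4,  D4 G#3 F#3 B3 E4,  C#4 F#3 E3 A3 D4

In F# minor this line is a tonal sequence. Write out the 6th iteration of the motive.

A3 D3 C#3 F#3 B3

The 5-note cells begin on F#4, E4, D4, C#4 — each down a 2nd from the last.
Continuing the starts: B3 → A3.
From A3 the diatonic shape gives A3 D3 C#3 F#3 B3.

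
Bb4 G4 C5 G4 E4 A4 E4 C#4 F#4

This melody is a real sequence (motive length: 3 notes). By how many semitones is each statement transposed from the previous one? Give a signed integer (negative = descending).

Taking 3-note groups, the heads are Bb4, G4, E4: the pattern moves down a 3rd.
Bb4→G4 is 67 − 70 = -3 semitones.

-3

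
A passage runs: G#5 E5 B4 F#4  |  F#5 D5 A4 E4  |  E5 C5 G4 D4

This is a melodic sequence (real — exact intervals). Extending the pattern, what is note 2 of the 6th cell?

Grouping in 4s, the 2nd note of each cell is E5, D5, C5.
Each moves down a 2nd. Continuing: Bb4 → Ab4 → Gb4.

Gb4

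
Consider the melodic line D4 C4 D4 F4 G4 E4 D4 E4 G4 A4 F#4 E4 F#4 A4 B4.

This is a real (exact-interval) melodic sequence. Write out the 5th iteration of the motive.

Unit = 5 notes; the statements start on D4, E4, F#4, moving up a 2nd each time.
Extending up a 2nd: G#4 → A#4.
So cell 5 is A#4 G#4 A#4 C#5 D#5.

A#4 G#4 A#4 C#5 D#5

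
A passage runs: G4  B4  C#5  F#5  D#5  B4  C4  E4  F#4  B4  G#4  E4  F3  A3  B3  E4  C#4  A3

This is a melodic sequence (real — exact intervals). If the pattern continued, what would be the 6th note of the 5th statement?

G2

Grouping in 6s, the 6th note of each cell is B4, E4, A3.
Each moves down a 5th. Continuing: D3 → G2.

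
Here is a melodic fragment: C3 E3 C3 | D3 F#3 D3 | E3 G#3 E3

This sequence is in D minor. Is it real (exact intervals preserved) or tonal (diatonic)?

real

Each cell has the same semitone pattern (4, -4) — intervals are preserved exactly.
And F#3 lies outside D minor, so the sequence is real rather than tonal.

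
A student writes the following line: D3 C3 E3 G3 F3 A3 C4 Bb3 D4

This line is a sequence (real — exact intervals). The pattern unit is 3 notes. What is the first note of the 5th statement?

With a 3-note motive the entries are D3, G3, C4, each up a 4th from the previous.
Extending the heads up a 4th: F4 → Bb4.

Bb4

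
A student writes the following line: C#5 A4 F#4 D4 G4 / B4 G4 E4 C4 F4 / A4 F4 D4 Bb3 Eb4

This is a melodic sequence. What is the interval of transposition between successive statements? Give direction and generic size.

Unit = 5 notes; the statements start on C#5, B4, A4, moving down a 2nd each time.
C#5 to B4 is down a 2nd.

down a 2nd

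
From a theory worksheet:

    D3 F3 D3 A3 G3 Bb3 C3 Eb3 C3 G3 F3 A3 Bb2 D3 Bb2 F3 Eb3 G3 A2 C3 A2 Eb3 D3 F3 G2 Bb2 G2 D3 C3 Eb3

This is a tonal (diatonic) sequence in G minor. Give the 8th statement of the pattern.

Taking 6-note groups, the heads are D3, C3, Bb2, A2, G2: the pattern moves down a 2nd.
Extending down a 2nd: F2 → Eb2 → D2.
So cell 8 is D2 F2 D2 A2 G2 Bb2.

D2 F2 D2 A2 G2 Bb2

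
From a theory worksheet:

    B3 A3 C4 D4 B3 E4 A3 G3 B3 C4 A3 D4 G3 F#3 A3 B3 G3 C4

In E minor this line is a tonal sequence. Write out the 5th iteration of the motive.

E3 D3 F#3 G3 E3 A3

Unit = 6 notes; the statements start on B3, A3, G3, moving down a 2nd each time.
Extending down a 2nd: F#3 → E3.
So cell 5 is E3 D3 F#3 G3 E3 A3.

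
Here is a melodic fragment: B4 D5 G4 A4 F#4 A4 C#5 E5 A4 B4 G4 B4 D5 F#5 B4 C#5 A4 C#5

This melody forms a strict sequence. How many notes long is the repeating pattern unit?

6

18 notes total. Splitting into 3 groups of 6:
B4 D5 G4 A4 F#4 A4 | C#5 E5 A4 B4 G4 B4 | D5 F#5 B4 C#5 A4 C#5
That's a consistent up a 2nd shift per cell, and no other grouping gives one.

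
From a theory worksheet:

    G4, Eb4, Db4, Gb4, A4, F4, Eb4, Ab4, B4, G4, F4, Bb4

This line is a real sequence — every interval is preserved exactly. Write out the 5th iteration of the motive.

D#5 B4 A4 D5

With a 4-note motive the entries are G4, A4, B4, each up a 2nd from the previous.
Extending up a 2nd: C#5 → D#5.
So cell 5 is D#5 B4 A4 D5.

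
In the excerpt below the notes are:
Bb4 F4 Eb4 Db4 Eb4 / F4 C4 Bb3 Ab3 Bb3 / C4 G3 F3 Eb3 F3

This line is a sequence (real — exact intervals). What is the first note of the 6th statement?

Taking 5-note groups, the heads are Bb4, F4, C4: the pattern moves down a 4th.
Extending the heads down a 4th: G3 → D3 → A2.

A2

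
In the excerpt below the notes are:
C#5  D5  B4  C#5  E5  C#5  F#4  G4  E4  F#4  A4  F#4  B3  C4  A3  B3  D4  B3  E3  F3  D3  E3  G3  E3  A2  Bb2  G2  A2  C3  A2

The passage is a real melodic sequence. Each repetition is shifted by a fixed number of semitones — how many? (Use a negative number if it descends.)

-7

With a 6-note motive the entries are C#5, F#4, B3, E3, A2, each down a 5th from the previous.
C#5→F#4 is 66 − 73 = -7 semitones.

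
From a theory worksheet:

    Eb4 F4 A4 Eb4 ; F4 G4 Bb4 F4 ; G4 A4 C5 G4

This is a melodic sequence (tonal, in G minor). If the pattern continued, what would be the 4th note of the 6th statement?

C5

With 4-note cells, note 4 of each statement runs Eb4, F4, G4.
Extending up a 2nd: A4 → Bb4 → C5.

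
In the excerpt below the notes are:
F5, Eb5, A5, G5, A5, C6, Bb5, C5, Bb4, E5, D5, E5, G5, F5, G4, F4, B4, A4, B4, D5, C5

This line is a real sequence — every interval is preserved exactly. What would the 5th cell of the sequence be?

The 7-note cells begin on F5, C5, G4 — each down a 4th from the last.
Continuing the starts: D4 → A3.
So cell 5 is A3 G3 C#4 B3 C#4 E4 D4.

A3 G3 C#4 B3 C#4 E4 D4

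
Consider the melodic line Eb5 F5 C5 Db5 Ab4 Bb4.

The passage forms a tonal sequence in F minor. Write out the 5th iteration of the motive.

Db4 Eb4

Unit = 2 notes; the statements start on Eb5, C5, Ab4, moving down a 3rd each time.
Carrying on: F4 → Db4.
So cell 5 is Db4 Eb4.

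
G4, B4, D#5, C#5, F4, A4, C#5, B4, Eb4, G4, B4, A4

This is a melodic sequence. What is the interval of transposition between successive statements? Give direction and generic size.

down a 2nd

Unit = 4 notes; the statements start on G4, F4, Eb4, moving down a 2nd each time.
From G4 to F4: down a 2nd.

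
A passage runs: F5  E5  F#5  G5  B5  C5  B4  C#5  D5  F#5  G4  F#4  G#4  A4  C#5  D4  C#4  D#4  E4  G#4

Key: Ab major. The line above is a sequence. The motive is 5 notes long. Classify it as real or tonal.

real

Each cell has the same semitone pattern (-1, 2, 1, 4) — intervals are preserved exactly.
And E5 lies outside Ab major, so the sequence is real rather than tonal.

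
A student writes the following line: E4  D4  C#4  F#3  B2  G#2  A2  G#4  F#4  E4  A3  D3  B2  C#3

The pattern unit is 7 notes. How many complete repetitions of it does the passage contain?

2

14 notes in groups of 7 gives 14/7 = 2 statements.
Starts: E4, G#4 — each up a 3rd.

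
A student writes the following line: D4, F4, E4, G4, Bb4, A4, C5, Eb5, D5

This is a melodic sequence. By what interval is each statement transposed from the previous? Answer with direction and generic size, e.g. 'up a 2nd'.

up a 4th

Unit = 3 notes; the statements start on D4, G4, C5, moving up a 4th each time.
From D4 to G4: up a 4th.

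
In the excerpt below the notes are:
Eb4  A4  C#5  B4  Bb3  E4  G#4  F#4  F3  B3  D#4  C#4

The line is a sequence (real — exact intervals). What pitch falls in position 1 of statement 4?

C3

Grouping in 4s, the 1st note of each cell is Eb4, Bb3, F3.
Each moves down a 4th; the next is C3.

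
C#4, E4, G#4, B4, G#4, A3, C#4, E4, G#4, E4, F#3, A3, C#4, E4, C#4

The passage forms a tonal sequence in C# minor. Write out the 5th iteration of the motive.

Taking 5-note groups, the heads are C#4, A3, F#3: the pattern moves down a 3rd.
Carrying on: D#3 → B2.
Statement 5 starts on B2 and keeps the same diatonic contour: B2 D#3 F#3 A3 F#3.

B2 D#3 F#3 A3 F#3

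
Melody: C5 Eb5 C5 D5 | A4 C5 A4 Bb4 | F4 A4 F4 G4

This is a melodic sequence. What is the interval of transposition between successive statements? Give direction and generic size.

Unit = 4 notes; the statements start on C5, A4, F4, moving down a 3rd each time.
From C5 to A4: down a 3rd.

down a 3rd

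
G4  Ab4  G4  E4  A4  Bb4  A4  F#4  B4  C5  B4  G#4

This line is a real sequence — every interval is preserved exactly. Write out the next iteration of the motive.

C#5 D5 C#5 A#4

Taking 4-note groups, the heads are G4, A4, B4: the pattern moves up a 2nd.
So cell 4 is C#5 D5 C#5 A#4.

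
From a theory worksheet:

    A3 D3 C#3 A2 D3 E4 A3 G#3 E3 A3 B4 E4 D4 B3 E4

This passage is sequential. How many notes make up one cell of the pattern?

5

There are 15 notes; a 5-note unit gives 3 cells:
A3 D3 C#3 A2 D3 | E4 A3 G#3 E3 A3 | B4 E4 D4 B3 E4
That's a consistent up a 5th shift per cell, and no other grouping gives one.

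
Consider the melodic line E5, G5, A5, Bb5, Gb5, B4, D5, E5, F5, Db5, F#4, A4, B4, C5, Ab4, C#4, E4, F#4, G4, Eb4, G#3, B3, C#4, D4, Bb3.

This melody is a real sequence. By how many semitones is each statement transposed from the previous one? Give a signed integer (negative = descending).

Taking 5-note groups, the heads are E5, B4, F#4, C#4, G#3: the pattern moves down a 4th.
E5 to B4 spans -5 semitones.

-5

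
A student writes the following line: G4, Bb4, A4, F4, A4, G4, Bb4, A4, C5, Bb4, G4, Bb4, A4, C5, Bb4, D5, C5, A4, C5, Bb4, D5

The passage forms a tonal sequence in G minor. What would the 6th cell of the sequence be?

Eb5 G5 F5 D5 F5 Eb5 G5

The 7-note cells begin on G4, A4, Bb4 — each up a 2nd from the last.
Carrying on: C5 → D5 → Eb5.
From Eb5 the diatonic shape gives Eb5 G5 F5 D5 F5 Eb5 G5.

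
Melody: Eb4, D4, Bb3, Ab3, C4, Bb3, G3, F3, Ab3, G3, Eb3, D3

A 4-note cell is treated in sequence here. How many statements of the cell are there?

12 notes in groups of 4 gives 12/4 = 3 statements.
Starts: Eb4, C4, Ab3 — each down a 3rd.

3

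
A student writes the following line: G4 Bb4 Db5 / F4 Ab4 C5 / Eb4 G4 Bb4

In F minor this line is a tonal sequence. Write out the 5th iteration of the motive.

C4 Eb4 G4

Taking 3-note groups, the heads are G4, F4, Eb4: the pattern moves down a 2nd.
Extending down a 2nd: Db4 → C4.
From C4 the diatonic shape gives C4 Eb4 G4.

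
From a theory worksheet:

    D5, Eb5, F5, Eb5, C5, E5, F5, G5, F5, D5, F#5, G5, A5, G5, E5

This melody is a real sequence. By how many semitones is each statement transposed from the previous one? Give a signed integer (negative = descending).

2

Taking 5-note groups, the heads are D5, E5, F#5: the pattern moves up a 2nd.
D5→E5 is 76 − 74 = 2 semitones.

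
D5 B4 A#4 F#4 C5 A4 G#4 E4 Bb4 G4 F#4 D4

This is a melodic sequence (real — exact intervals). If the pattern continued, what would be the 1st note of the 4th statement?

With 4-note cells, note 1 of each statement runs D5, C5, Bb4.
One more down a 2nd gives Ab4.

Ab4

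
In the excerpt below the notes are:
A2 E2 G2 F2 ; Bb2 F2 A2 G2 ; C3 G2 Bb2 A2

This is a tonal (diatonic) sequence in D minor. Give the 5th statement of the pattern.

The 4-note cells begin on A2, Bb2, C3 — each up a 2nd from the last.
Extending up a 2nd: D3 → E3.
Statement 5 starts on E3 and keeps the same diatonic contour: E3 Bb2 D3 C3.

E3 Bb2 D3 C3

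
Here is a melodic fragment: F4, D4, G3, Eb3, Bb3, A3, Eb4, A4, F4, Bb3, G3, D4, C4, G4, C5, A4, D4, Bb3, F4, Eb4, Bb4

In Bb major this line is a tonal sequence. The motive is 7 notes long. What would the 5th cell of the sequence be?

G5 Eb5 A4 F4 C5 Bb4 F5

The 7-note cells begin on F4, A4, C5 — each up a 3rd from the last.
Extending up a 3rd: Eb5 → G5.
From G5 the diatonic shape gives G5 Eb5 A4 F4 C5 Bb4 F5.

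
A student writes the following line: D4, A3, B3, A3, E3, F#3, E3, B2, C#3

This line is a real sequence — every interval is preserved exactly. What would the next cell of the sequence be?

B2 F#2 G#2

With a 3-note motive the entries are D4, A3, E3, each down a 4th from the previous.
So cell 4 is B2 F#2 G#2.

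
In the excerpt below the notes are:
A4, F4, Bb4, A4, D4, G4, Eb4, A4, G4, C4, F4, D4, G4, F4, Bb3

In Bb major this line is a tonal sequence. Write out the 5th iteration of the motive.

D4 Bb3 Eb4 D4 G3

Taking 5-note groups, the heads are A4, G4, F4: the pattern moves down a 2nd.
Extending down a 2nd: Eb4 → D4.
Statement 5 starts on D4 and keeps the same diatonic contour: D4 Bb3 Eb4 D4 G3.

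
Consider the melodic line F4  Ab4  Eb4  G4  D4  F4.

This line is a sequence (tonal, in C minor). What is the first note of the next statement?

With a 2-note motive the entries are F4, Eb4, D4, each down a 2nd from the previous.
The next head, down a 2nd from D4, is C4.

C4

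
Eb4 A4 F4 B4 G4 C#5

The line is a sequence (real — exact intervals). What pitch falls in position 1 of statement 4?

A4

The unit is 2 notes. Position-1 pitches of the 3 shown cells: Eb4, F4, G4.
Each moves up a 2nd; the next is A4.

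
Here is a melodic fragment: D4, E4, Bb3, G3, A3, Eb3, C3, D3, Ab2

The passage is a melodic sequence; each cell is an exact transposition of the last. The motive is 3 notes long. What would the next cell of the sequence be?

F2 G2 Db2

With a 3-note motive the entries are D4, G3, C3, each down a 5th from the previous.
Statement 4 starts on F2 and keeps the same exact contour: F2 G2 Db2.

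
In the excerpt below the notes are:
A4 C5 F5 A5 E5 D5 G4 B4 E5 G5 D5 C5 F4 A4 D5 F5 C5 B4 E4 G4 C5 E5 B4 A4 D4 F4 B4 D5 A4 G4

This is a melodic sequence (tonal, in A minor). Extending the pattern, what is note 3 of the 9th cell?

Grouping in 6s, the 3rd note of each cell is F5, E5, D5, C5, B4.
Carrying that down a 2nd forward: A4 → G4 → F4 → E4.

E4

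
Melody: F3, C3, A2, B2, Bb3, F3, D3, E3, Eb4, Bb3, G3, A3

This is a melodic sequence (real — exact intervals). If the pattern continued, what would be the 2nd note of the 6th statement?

With 4-note cells, note 2 of each statement runs C3, F3, Bb3.
Carrying that up a 4th forward: Eb4 → Ab4 → Db5.

Db5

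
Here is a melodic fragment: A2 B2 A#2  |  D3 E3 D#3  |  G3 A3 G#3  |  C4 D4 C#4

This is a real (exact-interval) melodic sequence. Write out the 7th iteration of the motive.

Unit = 3 notes; the statements start on A2, D3, G3, C4, moving up a 4th each time.
Carrying on: F4 → Bb4 → Eb5.
Statement 7 starts on Eb5 and keeps the same exact contour: Eb5 F5 E5.

Eb5 F5 E5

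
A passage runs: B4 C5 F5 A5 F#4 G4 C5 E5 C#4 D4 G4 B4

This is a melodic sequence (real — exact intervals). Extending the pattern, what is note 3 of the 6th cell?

Grouping in 4s, the 3rd note of each cell is F5, C5, G4.
Carrying that down a 4th forward: D4 → A3 → E3.

E3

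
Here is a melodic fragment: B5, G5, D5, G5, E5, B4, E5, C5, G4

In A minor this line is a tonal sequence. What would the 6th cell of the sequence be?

Taking 3-note groups, the heads are B5, G5, E5: the pattern moves down a 3rd.
Carrying on: C5 → A4 → F4.
Statement 6 starts on F4 and keeps the same diatonic contour: F4 D4 A3.

F4 D4 A3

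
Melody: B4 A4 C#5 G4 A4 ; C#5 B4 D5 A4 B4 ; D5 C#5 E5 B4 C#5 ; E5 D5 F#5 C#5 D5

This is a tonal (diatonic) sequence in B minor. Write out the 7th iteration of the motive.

Taking 5-note groups, the heads are B4, C#5, D5, E5: the pattern moves up a 2nd.
Continuing the starts: F#5 → G5 → A5.
Statement 7 starts on A5 and keeps the same diatonic contour: A5 G5 B5 F#5 G5.

A5 G5 B5 F#5 G5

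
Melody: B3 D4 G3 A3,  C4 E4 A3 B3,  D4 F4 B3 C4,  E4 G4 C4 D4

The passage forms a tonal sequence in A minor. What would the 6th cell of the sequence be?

G4 B4 E4 F4

Unit = 4 notes; the statements start on B3, C4, D4, E4, moving up a 2nd each time.
Continuing the starts: F4 → G4.
From G4 the diatonic shape gives G4 B4 E4 F4.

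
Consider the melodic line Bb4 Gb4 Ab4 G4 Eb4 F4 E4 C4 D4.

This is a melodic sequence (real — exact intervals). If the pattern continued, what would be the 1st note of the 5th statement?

The unit is 3 notes. Position-1 pitches of the 3 shown cells: Bb4, G4, E4.
Carrying that down a 3rd forward: C#4 → A#3.

A#3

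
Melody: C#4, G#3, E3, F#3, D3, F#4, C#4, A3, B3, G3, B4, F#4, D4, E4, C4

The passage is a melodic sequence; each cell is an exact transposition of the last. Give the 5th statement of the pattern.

With a 5-note motive the entries are C#4, F#4, B4, each up a 4th from the previous.
Continuing the starts: E5 → A5.
Statement 5 starts on A5 and keeps the same exact contour: A5 E5 C5 D5 Bb4.

A5 E5 C5 D5 Bb4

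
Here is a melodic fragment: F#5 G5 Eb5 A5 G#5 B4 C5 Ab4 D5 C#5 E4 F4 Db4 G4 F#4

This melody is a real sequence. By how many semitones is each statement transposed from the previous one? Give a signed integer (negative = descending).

-7

Taking 5-note groups, the heads are F#5, B4, E4: the pattern moves down a 5th.
F#5→B4 is 71 − 78 = -7 semitones.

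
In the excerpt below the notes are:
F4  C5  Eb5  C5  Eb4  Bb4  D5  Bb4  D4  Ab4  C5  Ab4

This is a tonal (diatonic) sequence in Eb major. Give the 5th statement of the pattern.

Bb3 F4 Ab4 F4

Taking 4-note groups, the heads are F4, Eb4, D4: the pattern moves down a 2nd.
Continuing the starts: C4 → Bb3.
Statement 5 starts on Bb3 and keeps the same diatonic contour: Bb3 F4 Ab4 F4.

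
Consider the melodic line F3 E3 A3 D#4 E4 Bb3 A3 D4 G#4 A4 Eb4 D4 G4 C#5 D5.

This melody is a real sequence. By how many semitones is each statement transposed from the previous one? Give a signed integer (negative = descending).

The 5-note cells begin on F3, Bb3, Eb4 — each up a 4th from the last.
F3 to Bb3 spans +5 semitones.

5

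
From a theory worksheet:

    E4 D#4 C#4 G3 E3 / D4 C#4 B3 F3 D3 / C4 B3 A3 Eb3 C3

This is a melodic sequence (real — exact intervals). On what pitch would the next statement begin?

With a 5-note motive the entries are E4, D4, C4, each down a 2nd from the previous.
The next head, down a 2nd from C4, is Bb3.

Bb3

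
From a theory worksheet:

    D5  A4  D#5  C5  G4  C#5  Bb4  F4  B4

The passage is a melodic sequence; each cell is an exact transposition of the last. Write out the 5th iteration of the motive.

Taking 3-note groups, the heads are D5, C5, Bb4: the pattern moves down a 2nd.
Continuing the starts: Ab4 → Gb4.
From Gb4 the exact shape gives Gb4 Db4 G4.

Gb4 Db4 G4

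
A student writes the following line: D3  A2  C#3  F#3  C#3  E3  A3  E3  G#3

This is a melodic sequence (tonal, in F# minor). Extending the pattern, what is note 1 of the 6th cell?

G#4

With 3-note cells, note 1 of each statement runs D3, F#3, A3.
Each moves up a 3rd. Continuing: C#4 → E4 → G#4.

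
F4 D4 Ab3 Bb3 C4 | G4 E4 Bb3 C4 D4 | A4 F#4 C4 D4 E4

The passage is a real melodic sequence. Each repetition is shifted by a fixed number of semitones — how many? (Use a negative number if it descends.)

The 5-note cells begin on F4, G4, A4 — each up a 2nd from the last.
F4 to G4 spans +2 semitones.

2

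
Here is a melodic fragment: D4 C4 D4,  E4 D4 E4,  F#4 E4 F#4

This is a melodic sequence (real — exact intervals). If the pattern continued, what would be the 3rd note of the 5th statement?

Grouping in 3s, the 3rd note of each cell is D4, E4, F#4.
Extending up a 2nd: G#4 → A#4.

A#4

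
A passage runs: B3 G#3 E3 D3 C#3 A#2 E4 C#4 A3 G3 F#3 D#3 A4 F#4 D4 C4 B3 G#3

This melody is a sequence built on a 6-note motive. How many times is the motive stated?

3

18 notes in groups of 6 gives 18/6 = 3 statements.
Starts: B3, E4, A4 — each up a 4th.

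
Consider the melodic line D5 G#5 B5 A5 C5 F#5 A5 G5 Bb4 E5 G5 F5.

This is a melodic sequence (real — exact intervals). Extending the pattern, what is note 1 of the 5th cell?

With 4-note cells, note 1 of each statement runs D5, C5, Bb4.
Extending down a 2nd: Ab4 → Gb4.

Gb4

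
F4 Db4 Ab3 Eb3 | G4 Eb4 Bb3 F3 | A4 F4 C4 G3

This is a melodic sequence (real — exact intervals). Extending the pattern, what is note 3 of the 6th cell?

With 4-note cells, note 3 of each statement runs Ab3, Bb3, C4.
Carrying that up a 2nd forward: D4 → E4 → F#4.

F#4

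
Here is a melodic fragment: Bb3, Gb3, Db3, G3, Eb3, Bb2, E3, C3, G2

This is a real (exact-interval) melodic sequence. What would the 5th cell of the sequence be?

The 3-note cells begin on Bb3, G3, E3 — each down a 3rd from the last.
Continuing the starts: C#3 → A#2.
From A#2 the exact shape gives A#2 F#2 C#2.

A#2 F#2 C#2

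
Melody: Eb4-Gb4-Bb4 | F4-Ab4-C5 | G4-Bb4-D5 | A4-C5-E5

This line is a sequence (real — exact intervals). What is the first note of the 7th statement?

Unit = 3 notes; the statements start on Eb4, F4, G4, A4, moving up a 2nd each time.
Continuing: B4 → C#5 → D#5. Statement 7 starts on D#5.

D#5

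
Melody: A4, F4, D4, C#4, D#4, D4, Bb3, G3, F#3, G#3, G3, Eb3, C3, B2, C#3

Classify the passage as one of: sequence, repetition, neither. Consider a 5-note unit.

sequence

Each 5-note cell is the previous one transposed down a 5th.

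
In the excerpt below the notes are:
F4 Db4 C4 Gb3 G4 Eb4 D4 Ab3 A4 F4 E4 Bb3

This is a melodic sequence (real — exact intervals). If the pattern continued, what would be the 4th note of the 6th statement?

E4

The unit is 4 notes. Position-4 pitches of the 3 shown cells: Gb3, Ab3, Bb3.
Carrying that up a 2nd forward: C4 → D4 → E4.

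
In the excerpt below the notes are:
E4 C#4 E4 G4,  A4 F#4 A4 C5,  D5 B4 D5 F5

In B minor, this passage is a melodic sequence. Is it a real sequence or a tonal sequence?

real

Each cell has the same semitone pattern (-3, 3, 3) — intervals are preserved exactly.
And C5 lies outside B minor, so the sequence is real rather than tonal.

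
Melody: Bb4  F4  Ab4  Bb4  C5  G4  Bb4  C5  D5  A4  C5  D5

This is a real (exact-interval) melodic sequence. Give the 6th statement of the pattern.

G#5 D#5 F#5 G#5

With a 4-note motive the entries are Bb4, C5, D5, each up a 2nd from the previous.
Extending up a 2nd: E5 → F#5 → G#5.
Statement 6 starts on G#5 and keeps the same exact contour: G#5 D#5 F#5 G#5.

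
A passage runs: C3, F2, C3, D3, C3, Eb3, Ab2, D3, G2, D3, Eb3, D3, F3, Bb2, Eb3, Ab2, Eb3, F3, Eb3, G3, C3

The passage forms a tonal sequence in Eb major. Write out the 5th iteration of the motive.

With a 7-note motive the entries are C3, D3, Eb3, each up a 2nd from the previous.
Carrying on: F3 → G3.
From G3 the diatonic shape gives G3 C3 G3 Ab3 G3 Bb3 Eb3.

G3 C3 G3 Ab3 G3 Bb3 Eb3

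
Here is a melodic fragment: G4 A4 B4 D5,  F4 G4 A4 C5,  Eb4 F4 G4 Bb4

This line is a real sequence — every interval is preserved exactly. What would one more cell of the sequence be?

Db4 Eb4 F4 Ab4

Unit = 4 notes; the statements start on G4, F4, Eb4, moving down a 2nd each time.
From Db4 the exact shape gives Db4 Eb4 F4 Ab4.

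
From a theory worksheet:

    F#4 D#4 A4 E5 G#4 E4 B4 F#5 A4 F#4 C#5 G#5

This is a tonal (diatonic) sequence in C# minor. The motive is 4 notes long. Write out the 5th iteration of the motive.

With a 4-note motive the entries are F#4, G#4, A4, each up a 2nd from the previous.
Continuing the starts: B4 → C#5.
So cell 5 is C#5 A4 E5 B5.

C#5 A4 E5 B5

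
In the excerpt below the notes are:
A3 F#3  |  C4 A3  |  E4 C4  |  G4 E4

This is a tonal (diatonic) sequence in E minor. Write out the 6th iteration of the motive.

Taking 2-note groups, the heads are A3, C4, E4, G4: the pattern moves up a 3rd.
Continuing the starts: B4 → D5.
So cell 6 is D5 B4.

D5 B4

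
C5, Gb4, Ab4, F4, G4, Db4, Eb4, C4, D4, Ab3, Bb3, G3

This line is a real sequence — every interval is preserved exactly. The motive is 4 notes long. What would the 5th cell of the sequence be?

E3 Bb2 C3 A2

The 4-note cells begin on C5, G4, D4 — each down a 4th from the last.
Extending down a 4th: A3 → E3.
From E3 the exact shape gives E3 Bb2 C3 A2.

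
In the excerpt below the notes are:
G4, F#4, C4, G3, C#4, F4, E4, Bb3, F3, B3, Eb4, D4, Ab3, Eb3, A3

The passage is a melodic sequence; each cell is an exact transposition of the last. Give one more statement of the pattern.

Db4 C4 Gb3 Db3 G3

With a 5-note motive the entries are G4, F4, Eb4, each down a 2nd from the previous.
Statement 4 starts on Db4 and keeps the same exact contour: Db4 C4 Gb3 Db3 G3.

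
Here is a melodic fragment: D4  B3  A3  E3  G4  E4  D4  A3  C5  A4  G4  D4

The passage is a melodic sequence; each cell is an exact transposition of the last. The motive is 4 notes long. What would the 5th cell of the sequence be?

Unit = 4 notes; the statements start on D4, G4, C5, moving up a 4th each time.
Carrying on: F5 → Bb5.
From Bb5 the exact shape gives Bb5 G5 F5 C5.

Bb5 G5 F5 C5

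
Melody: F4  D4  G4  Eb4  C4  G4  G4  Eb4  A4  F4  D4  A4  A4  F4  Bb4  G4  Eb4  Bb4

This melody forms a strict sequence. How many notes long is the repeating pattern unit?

6

Try groups of 6 (3 cells in 18 notes):
F4 D4 G4 Eb4 C4 G4 | G4 Eb4 A4 F4 D4 A4 | A4 F4 Bb4 G4 Eb4 Bb4
That's a consistent up a 2nd shift per cell, and no other grouping gives one.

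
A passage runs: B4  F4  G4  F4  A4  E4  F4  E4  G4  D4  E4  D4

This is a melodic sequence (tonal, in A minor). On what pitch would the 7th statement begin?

Taking 4-note groups, the heads are B4, A4, G4: the pattern moves down a 2nd.
Extending the heads down a 2nd: F4 → E4 → D4 → C4.

C4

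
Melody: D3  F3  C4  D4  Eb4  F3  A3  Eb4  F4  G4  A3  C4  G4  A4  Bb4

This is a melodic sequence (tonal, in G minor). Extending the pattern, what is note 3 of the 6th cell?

F5

Grouping in 5s, the 3rd note of each cell is C4, Eb4, G4.
Extending up a 3rd: Bb4 → D5 → F5.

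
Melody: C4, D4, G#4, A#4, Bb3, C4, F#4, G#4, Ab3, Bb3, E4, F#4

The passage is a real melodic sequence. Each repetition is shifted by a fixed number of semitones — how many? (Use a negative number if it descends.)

-2

Unit = 4 notes; the statements start on C4, Bb3, Ab3, moving down a 2nd each time.
Counting half-steps from C4 to Bb3: -2.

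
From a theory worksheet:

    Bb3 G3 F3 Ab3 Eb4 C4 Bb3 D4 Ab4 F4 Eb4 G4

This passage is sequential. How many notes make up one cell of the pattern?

12 notes total. Splitting into 3 groups of 4:
Bb3 G3 F3 Ab3 | Eb4 C4 Bb3 D4 | Ab4 F4 Eb4 G4
Every group is a transposition up a 4th of the one before; no shorter unit works.

4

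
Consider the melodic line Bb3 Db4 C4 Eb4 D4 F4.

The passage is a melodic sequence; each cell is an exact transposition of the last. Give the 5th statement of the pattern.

With a 2-note motive the entries are Bb3, C4, D4, each up a 2nd from the previous.
Extending up a 2nd: E4 → F#4.
Statement 5 starts on F#4 and keeps the same exact contour: F#4 A4.

F#4 A4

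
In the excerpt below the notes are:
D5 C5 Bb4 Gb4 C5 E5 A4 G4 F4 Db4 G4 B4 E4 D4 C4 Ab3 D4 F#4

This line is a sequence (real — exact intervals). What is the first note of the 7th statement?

G#2

The 6-note cells begin on D5, A4, E4 — each down a 4th from the last.
Extending the heads down a 4th: B3 → F#3 → C#3 → G#2.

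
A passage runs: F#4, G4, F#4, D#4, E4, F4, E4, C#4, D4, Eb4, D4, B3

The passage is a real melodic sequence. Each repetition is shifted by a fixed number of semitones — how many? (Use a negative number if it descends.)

Unit = 4 notes; the statements start on F#4, E4, D4, moving down a 2nd each time.
Counting half-steps from F#4 to E4: -2.

-2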